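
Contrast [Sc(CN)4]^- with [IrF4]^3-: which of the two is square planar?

For [Sc(CN)4]^-: Ligand charges: each cyanide is −1. With an overall charge of −1 the scandium centre must be in the +3 oxidation state. Sc sits in group 3, so the d-electron count is 3 − 3 = 0. A d⁰ ion has no crystal-field stabilisation preference between square planar and tetrahedral, so four ligands adopt the sterically favoured tetrahedral geometry. → tetrahedral.
For [IrF4]^3-: Each fluoride is −1; balancing the −3 overall charge requires Ir(I). Ir sits in group 9, so the d-electron count is 9 − 1 = 8. A 5d d⁸ ion has a large crystal-field splitting; square planar leaves the high-energy d_{x²−y²} orbital empty and maximises CFSE. → square planar.

[IrF4]^3-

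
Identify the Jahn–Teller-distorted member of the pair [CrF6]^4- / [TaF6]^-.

[CrF6]^4-: Each fluoride is −1; balancing the −4 overall charge requires Cr(II). Chromium is a group-6 element; Cr(II) is therefore d⁴. Fluoride is a weak-field ligand for a first-row metal, so the complex is high-spin. The t₂g³e_g¹ (high-spin) configuration has an unevenly filled e_g set; the Jahn–Teller theorem predicts a tetragonal distortion (typically axial elongation) to lift the degeneracy.
[TaF6]^-: Ligand charges: each fluoride is −1. With an overall charge of −1 the tantalum centre must be in the +5 oxidation state. Ta sits in group 5, so the d-electron count is 5 − 5 = 0. The d⁰ configuration leaves the e_g set evenly filled (or empty) — no strong Jahn–Teller driving force.

[CrF6]^4-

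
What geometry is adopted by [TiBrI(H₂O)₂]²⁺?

Each bromide is −1; each iodide is −1; water is neutral; balancing the +2 overall charge requires Ti(IV).
Group 4 minus oxidation state 4 gives a d⁰ configuration.
With 4 monodentate ligands the coordination number is 4.
A d⁰ ion has no crystal-field stabilisation preference between square planar and tetrahedral, so four ligands adopt the sterically favoured tetrahedral geometry.

tetrahedral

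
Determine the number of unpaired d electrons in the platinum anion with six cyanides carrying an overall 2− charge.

0 unpaired electrons

Each cyanide is −1; balancing the −2 overall charge requires Pt(IV).
Group 10 minus oxidation state 4 gives a d⁶ configuration.
The spin state decides the count: a 5d ion has a large Δₒ and is invariably low-spin.
An octahedral low-spin d⁶ ion is t₂g⁶e_g⁰, giving 0 unpaired electrons.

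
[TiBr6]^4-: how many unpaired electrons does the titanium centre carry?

2 unpaired electrons

Summing ligand charges against the −4 overall charge gives an oxidation state of +2 for titanium.
Group 4 minus oxidation state 2 gives a d² configuration.
In an octahedral field the d² configuration is t₂g²e_g⁰ (only one arrangement possible), giving 2 unpaired electrons.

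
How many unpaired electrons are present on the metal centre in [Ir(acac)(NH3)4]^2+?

Ligand charges: each acetylacetonate is −1; ammonia is neutral. With an overall charge of +2 the iridium centre must be in the +3 oxidation state.
Group 9 minus oxidation state 3 gives a d⁶ configuration.
Counting donor atoms: 1×acetylacetonate (bidentate) → 2 donors; 4×ammonia (monodentate) → 4 donors. Coordination number = 6.
The spin state decides the count: a 5d ion has a large Δₒ and is invariably low-spin.
An octahedral low-spin d⁶ ion is t₂g⁶e_g⁰, giving 0 unpaired electrons.

0 unpaired electrons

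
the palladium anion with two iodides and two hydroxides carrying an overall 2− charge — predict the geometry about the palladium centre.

square planar

Each iodide is −1; each hydroxide is −1; balancing the −2 overall charge requires Pd(II).
Palladium is a group-10 element; Pd(II) is therefore d⁸.
Coordination number: 4.
A 4d d⁸ ion has a large crystal-field splitting; square planar leaves the high-energy d_{x²−y²} orbital empty and maximises CFSE.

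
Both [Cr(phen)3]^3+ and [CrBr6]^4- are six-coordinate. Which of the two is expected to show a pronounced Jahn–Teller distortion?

[Cr(phen)3]^3+: Summing ligand charges against the +3 overall charge gives an oxidation state of +3 for chromium. Chromium is a group-6 element; Cr(III) is therefore d³. The d³ configuration leaves the e_g set evenly filled (or empty) — no strong Jahn–Teller driving force.
[CrBr6]^4-: Each bromide is −1; balancing the −4 overall charge requires Cr(II). Group 6 minus oxidation state 2 gives a d⁴ configuration. Bromide is a weak-field ligand for a first-row metal, so the complex is high-spin. The t₂g³e_g¹ (high-spin) configuration has an unevenly filled e_g set; the Jahn–Teller theorem predicts a tetragonal distortion (typically axial elongation) to lift the degeneracy.

[CrBr6]^4-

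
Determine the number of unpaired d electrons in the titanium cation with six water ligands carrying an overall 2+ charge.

Water is neutral; balancing the +2 overall charge requires Ti(II).
Group 4 minus oxidation state 2 gives a d² configuration.
In an octahedral field the d² configuration is t₂g²e_g⁰ (only one arrangement possible), giving 2 unpaired electrons.

2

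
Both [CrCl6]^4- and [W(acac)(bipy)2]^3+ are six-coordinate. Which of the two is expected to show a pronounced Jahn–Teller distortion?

[CrCl6]^4-

[CrCl6]^4-: Ligand charges: each chloride is −1. With an overall charge of −4 the chromium centre must be in the +2 oxidation state. Cr sits in group 6, so the d-electron count is 6 − 2 = 4. Chloride is a weak-field ligand for a first-row metal, so the complex is high-spin. The t₂g³e_g¹ (high-spin) configuration has an unevenly filled e_g set; the Jahn–Teller theorem predicts a tetragonal distortion (typically axial elongation) to lift the degeneracy.
[W(acac)(bipy)2]^3+: Ligand charges: each acetylacetonate is −1; 2,2′-bipyridine is neutral. With an overall charge of +3 the tungsten centre must be in the +4 oxidation state. Tungsten is a group-6 element; W(IV) is therefore d². The d² configuration leaves the e_g set evenly filled (or empty) — no strong Jahn–Teller driving force.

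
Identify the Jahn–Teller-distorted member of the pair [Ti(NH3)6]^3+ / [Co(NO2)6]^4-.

[Co(NO2)6]^4-

[Ti(NH3)6]^3+: Ligand charges: ammonia is neutral. With an overall charge of +3 the titanium centre must be in the +3 oxidation state. Group 4 minus oxidation state 3 gives a d¹ configuration. The d¹ configuration leaves the e_g set evenly filled (or empty) — no strong Jahn–Teller driving force.
[Co(NO2)6]^4-: Ligand charges: each nitro (N-bound nitrite) is −1. With an overall charge of −4 the cobalt centre must be in the +2 oxidation state. Cobalt is a group-9 element; Co(II) is therefore d⁷. Nitro (N-bound nitrite) is a strong-field ligand (high in the spectrochemical series) for a first-row metal, so the complex is low-spin. The t₂g⁶e_g¹ (low-spin) configuration has an unevenly filled e_g set; the Jahn–Teller theorem predicts a tetragonal distortion (typically axial elongation) to lift the degeneracy.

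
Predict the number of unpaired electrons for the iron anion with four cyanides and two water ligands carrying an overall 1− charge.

1 unpaired electron

Each cyanide is −1; water is neutral; balancing the −1 overall charge requires Fe(III).
Iron is a group-8 element; Fe(III) is therefore d⁵.
The spin state decides the count: Cyanide is a strong-field ligand (high in the spectrochemical series) for a first-row metal, so the complex is low-spin.
An octahedral low-spin d⁵ ion is t₂g⁵e_g⁰, giving 1 unpaired electron.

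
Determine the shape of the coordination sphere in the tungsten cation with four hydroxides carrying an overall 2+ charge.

tetrahedral

Summing ligand charges against the +2 overall charge gives an oxidation state of +6 for tungsten.
Tungsten is a group-6 element; W(VI) is therefore d⁰.
Coordination number: 4.
A d⁰ ion has no crystal-field stabilisation preference between square planar and tetrahedral, so four ligands adopt the sterically favoured tetrahedral geometry.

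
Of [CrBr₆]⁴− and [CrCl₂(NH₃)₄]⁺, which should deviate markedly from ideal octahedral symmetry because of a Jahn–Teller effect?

[CrBr₆]⁴−

[CrBr₆]⁴−: Summing ligand charges against the −4 overall charge gives an oxidation state of +2 for chromium. Cr sits in group 6, so the d-electron count is 6 − 2 = 4. Bromide is a weak-field ligand for a first-row metal, so the complex is high-spin. The t₂g³e_g¹ (high-spin) configuration has an unevenly filled e_g set; the Jahn–Teller theorem predicts a tetragonal distortion (typically axial elongation) to lift the degeneracy.
[CrCl₂(NH₃)₄]⁺: Summing ligand charges against the +1 overall charge gives an oxidation state of +3 for chromium. Group 6 minus oxidation state 3 gives a d³ configuration. The d³ configuration leaves the e_g set evenly filled (or empty) — no strong Jahn–Teller driving force.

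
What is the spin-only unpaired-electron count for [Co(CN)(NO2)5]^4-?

1

Ligand charges: each cyanide is −1; each nitro (N-bound nitrite) is −1. With an overall charge of −4 the cobalt centre must be in the +2 oxidation state.
Group 9 minus oxidation state 2 gives a d⁷ configuration.
The spin state decides the count: Cyanide and nitro (N-bound nitrite) are strong-field ligands (high in the spectrochemical series) for a first-row metal, so the complex is low-spin.
An octahedral low-spin d⁷ ion is t₂g⁶e_g¹, giving 1 unpaired electron.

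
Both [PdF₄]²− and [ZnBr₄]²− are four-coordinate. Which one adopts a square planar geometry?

[PdF₄]²−

For [PdF₄]²−: Ligand charges: each fluoride is −1. With an overall charge of −2 the palladium centre must be in the +2 oxidation state. Pd sits in group 10, so the d-electron count is 10 − 2 = 8. A 4d d⁸ ion has a large crystal-field splitting; square planar leaves the high-energy d_{x²−y²} orbital empty and maximises CFSE. → square planar.
For [ZnBr₄]²−: Each bromide is −1; balancing the −2 overall charge requires Zn(II). Group 12 minus oxidation state 2 gives a d¹⁰ configuration. A d¹⁰ ion has no crystal-field stabilisation preference between square planar and tetrahedral, so four ligands adopt the sterically favoured tetrahedral geometry. → tetrahedral.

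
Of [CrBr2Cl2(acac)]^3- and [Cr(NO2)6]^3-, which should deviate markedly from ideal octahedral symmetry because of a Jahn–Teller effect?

[CrBr2Cl2(acac)]^3-: Ligand charges: each bromide is −1; each chloride is −1; each acetylacetonate is −1. With an overall charge of −3 the chromium centre must be in the +2 oxidation state. Chromium is a group-6 element; Cr(II) is therefore d⁴. Acetylacetonate, bromide, and chloride are weak-field ligands for a first-row metal, so the complex is high-spin. The t₂g³e_g¹ (high-spin) configuration has an unevenly filled e_g set; the Jahn–Teller theorem predicts a tetragonal distortion (typically axial elongation) to lift the degeneracy.
[Cr(NO2)6]^3-: Ligand charges: each nitro (N-bound nitrite) is −1. With an overall charge of −3 the chromium centre must be in the +3 oxidation state. Cr sits in group 6, so the d-electron count is 6 − 3 = 3. The d³ configuration leaves the e_g set evenly filled (or empty) — no strong Jahn–Teller driving force.

[CrBr2Cl2(acac)]^3-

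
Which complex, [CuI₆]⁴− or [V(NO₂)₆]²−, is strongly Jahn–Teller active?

[CuI₆]⁴−: Summing ligand charges against the −4 overall charge gives an oxidation state of +2 for copper. Group 11 minus oxidation state 2 gives a d⁹ configuration. The t₂g⁶e_g³ configuration has an unevenly filled e_g set; the Jahn–Teller theorem predicts a tetragonal distortion (typically axial elongation) to lift the degeneracy.
[V(NO₂)₆]²−: Summing ligand charges against the −2 overall charge gives an oxidation state of +4 for vanadium. Group 5 minus oxidation state 4 gives a d¹ configuration. The d¹ configuration leaves the e_g set evenly filled (or empty) — no strong Jahn–Teller driving force.

[CuI₆]⁴−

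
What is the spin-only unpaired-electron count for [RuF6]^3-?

Each fluoride is −1; balancing the −3 overall charge requires Ru(III).
Ru sits in group 8, so the d-electron count is 8 − 3 = 5.
The spin state decides the count: a 4d ion has a large Δₒ and is invariably low-spin.
An octahedral low-spin d⁵ ion is t₂g⁵e_g⁰, giving 1 unpaired electron.

1 unpaired electron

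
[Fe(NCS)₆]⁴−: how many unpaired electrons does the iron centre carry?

Summing ligand charges against the −4 overall charge gives an oxidation state of +2 for iron.
Iron is a group-8 element; Fe(II) is therefore d⁶.
The spin state decides the count: Isothiocyanate is a weak-field ligand for a first-row metal, so the complex is high-spin.
An octahedral high-spin d⁶ ion is t₂g⁴e_g², giving 4 unpaired electrons.

4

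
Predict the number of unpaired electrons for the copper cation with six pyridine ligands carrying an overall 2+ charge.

1 unpaired electron

Summing ligand charges against the +2 overall charge gives an oxidation state of +2 for copper.
Copper is a group-11 element; Cu(II) is therefore d⁹.
In an octahedral field the d⁹ configuration is t₂g⁶e_g³ (only one arrangement possible), giving 1 unpaired electron.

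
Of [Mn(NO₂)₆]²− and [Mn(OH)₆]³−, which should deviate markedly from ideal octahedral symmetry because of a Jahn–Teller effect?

[Mn(NO₂)₆]²−: Summing ligand charges against the −2 overall charge gives an oxidation state of +4 for manganese. Group 7 minus oxidation state 4 gives a d³ configuration. The d³ configuration leaves the e_g set evenly filled (or empty) — no strong Jahn–Teller driving force.
[Mn(OH)₆]³−: Summing ligand charges against the −3 overall charge gives an oxidation state of +3 for manganese. Group 7 minus oxidation state 3 gives a d⁴ configuration. Hydroxide is a weak-field ligand for a first-row metal, so the complex is high-spin. The t₂g³e_g¹ (high-spin) configuration has an unevenly filled e_g set; the Jahn–Teller theorem predicts a tetragonal distortion (typically axial elongation) to lift the degeneracy.

[Mn(OH)₆]³−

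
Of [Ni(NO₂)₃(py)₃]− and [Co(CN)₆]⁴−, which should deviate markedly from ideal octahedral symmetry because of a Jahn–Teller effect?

[Ni(NO₂)₃(py)₃]−: Ligand charges: each nitro (N-bound nitrite) is −1; pyridine is neutral. With an overall charge of −1 the nickel centre must be in the +2 oxidation state. Nickel is a group-10 element; Ni(II) is therefore d⁸. The d⁸ configuration leaves the e_g set evenly filled (or empty) — no strong Jahn–Teller driving force.
[Co(CN)₆]⁴−: Each cyanide is −1; balancing the −4 overall charge requires Co(II). Co sits in group 9, so the d-electron count is 9 − 2 = 7. Cyanide is a strong-field ligand (high in the spectrochemical series) for a first-row metal, so the complex is low-spin. The t₂g⁶e_g¹ (low-spin) configuration has an unevenly filled e_g set; the Jahn–Teller theorem predicts a tetragonal distortion (typically axial elongation) to lift the degeneracy.

[Co(CN)₆]⁴−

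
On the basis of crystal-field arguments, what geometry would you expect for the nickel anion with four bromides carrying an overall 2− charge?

Ligand charges: each bromide is −1. With an overall charge of −2 the nickel centre must be in the +2 oxidation state.
Group 10 minus oxidation state 2 gives a d⁸ configuration.
Coordination number: 4.
Bromide is a weak-field ligand.
With weak-field ligands the CFSE gain from square planar is small, so a 3d d⁸ ion takes the sterically preferred tetrahedral geometry.

tetrahedral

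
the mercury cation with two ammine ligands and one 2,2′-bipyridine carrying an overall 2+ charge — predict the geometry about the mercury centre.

tetrahedral

Ammonia is neutral; 2,2′-bipyridine is neutral; balancing the +2 overall charge requires Hg(II).
Hg sits in group 12, so the d-electron count is 12 − 2 = 10.
Counting donor atoms: 2×ammonia (monodentate) → 2 donors; 1×2,2′-bipyridine (bidentate) → 2 donors. Coordination number = 4.
A d¹⁰ ion has no crystal-field stabilisation preference between square planar and tetrahedral, so four ligands adopt the sterically favoured tetrahedral geometry.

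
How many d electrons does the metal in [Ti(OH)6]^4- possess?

Each hydroxide is −1; balancing the −4 overall charge requires Ti(II).
Group 4 minus oxidation state 2 gives a d² configuration.

d²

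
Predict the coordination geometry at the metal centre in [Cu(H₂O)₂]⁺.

linear

Summing ligand charges against the +1 overall charge gives an oxidation state of +1 for copper.
Group 11 minus oxidation state 1 gives a d¹⁰ configuration.
Coordination number: 2.
A d¹⁰ ion with only two ligands adopts a linear arrangement (sp hybridisation; no CFSE preference).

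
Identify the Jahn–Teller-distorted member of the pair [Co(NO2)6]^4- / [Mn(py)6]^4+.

[Co(NO2)6]^4-

[Co(NO2)6]^4-: Each nitro (N-bound nitrite) is −1; balancing the −4 overall charge requires Co(II). Group 9 minus oxidation state 2 gives a d⁷ configuration. Nitro (N-bound nitrite) is a strong-field ligand (high in the spectrochemical series) for a first-row metal, so the complex is low-spin. The t₂g⁶e_g¹ (low-spin) configuration has an unevenly filled e_g set; the Jahn–Teller theorem predicts a tetragonal distortion (typically axial elongation) to lift the degeneracy.
[Mn(py)6]^4+: Summing ligand charges against the +4 overall charge gives an oxidation state of +4 for manganese. Mn sits in group 7, so the d-electron count is 7 − 4 = 3. The d³ configuration leaves the e_g set evenly filled (or empty) — no strong Jahn–Teller driving force.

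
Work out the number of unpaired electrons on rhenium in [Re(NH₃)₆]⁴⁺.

3 unpaired electrons

Ammonia is neutral; balancing the +4 overall charge requires Re(IV).
Rhenium is a group-7 element; Re(IV) is therefore d³.
In an octahedral field the d³ configuration is t₂g³e_g⁰ (only one arrangement possible), giving 3 unpaired electrons.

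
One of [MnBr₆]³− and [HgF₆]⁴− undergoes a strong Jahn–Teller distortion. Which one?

[MnBr₆]³−: Ligand charges: each bromide is −1. With an overall charge of −3 the manganese centre must be in the +3 oxidation state. Manganese is a group-7 element; Mn(III) is therefore d⁴. Bromide is a weak-field ligand for a first-row metal, so the complex is high-spin. The t₂g³e_g¹ (high-spin) configuration has an unevenly filled e_g set; the Jahn–Teller theorem predicts a tetragonal distortion (typically axial elongation) to lift the degeneracy.
[HgF₆]⁴−: Each fluoride is −1; balancing the −4 overall charge requires Hg(II). Mercury is a group-12 element; Hg(II) is therefore d¹⁰. The d¹⁰ configuration leaves the e_g set evenly filled (or empty) — no strong Jahn–Teller driving force.

[MnBr₆]³−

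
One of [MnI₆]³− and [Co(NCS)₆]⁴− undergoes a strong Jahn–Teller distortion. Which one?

[MnI₆]³−: Summing ligand charges against the −3 overall charge gives an oxidation state of +3 for manganese. Mn sits in group 7, so the d-electron count is 7 − 3 = 4. Iodide is a weak-field ligand for a first-row metal, so the complex is high-spin. The t₂g³e_g¹ (high-spin) configuration has an unevenly filled e_g set; the Jahn–Teller theorem predicts a tetragonal distortion (typically axial elongation) to lift the degeneracy.
[Co(NCS)₆]⁴−: Each isothiocyanate is −1; balancing the −4 overall charge requires Co(II). Group 9 minus oxidation state 2 gives a d⁷ configuration. Isothiocyanate is a weak-field ligand for a first-row metal, so the complex is high-spin. The d⁷ configuration leaves the e_g set evenly filled (or empty) — no strong Jahn–Teller driving force.

[MnI₆]³−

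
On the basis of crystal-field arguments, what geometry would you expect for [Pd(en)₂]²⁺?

Summing ligand charges against the +2 overall charge gives an oxidation state of +2 for palladium.
Pd sits in group 10, so the d-electron count is 10 − 2 = 8.
Counting donor atoms: 2×ethylenediamine (bidentate) → 4 donors. Coordination number = 4.
A 4d d⁸ ion has a large crystal-field splitting; square planar leaves the high-energy d_{x²−y²} orbital empty and maximises CFSE.

square planar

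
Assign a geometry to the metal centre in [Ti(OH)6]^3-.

octahedral

Summing ligand charges against the −3 overall charge gives an oxidation state of +3 for titanium.
Ti sits in group 4, so the d-electron count is 4 − 3 = 1.
With 6 monodentate ligands the coordination number is 6.
Six donors around a single metal centre give an octahedral coordination sphere.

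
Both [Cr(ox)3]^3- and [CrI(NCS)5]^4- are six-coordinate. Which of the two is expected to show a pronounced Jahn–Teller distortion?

[CrI(NCS)5]^4-

[Cr(ox)3]^3-: Ligand charges: each oxalate is −2. With an overall charge of −3 the chromium centre must be in the +3 oxidation state. Group 6 minus oxidation state 3 gives a d³ configuration. The d³ configuration leaves the e_g set evenly filled (or empty) — no strong Jahn–Teller driving force.
[CrI(NCS)5]^4-: Summing ligand charges against the −4 overall charge gives an oxidation state of +2 for chromium. Cr sits in group 6, so the d-electron count is 6 − 2 = 4. Iodide and isothiocyanate are weak-field ligands for a first-row metal, so the complex is high-spin. The t₂g³e_g¹ (high-spin) configuration has an unevenly filled e_g set; the Jahn–Teller theorem predicts a tetragonal distortion (typically axial elongation) to lift the degeneracy.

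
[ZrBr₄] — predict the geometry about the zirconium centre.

Ligand charges: each bromide is −1. With an overall charge of 0 the zirconium centre must be in the +4 oxidation state.
Group 4 minus oxidation state 4 gives a d⁰ configuration.
With 4 monodentate ligands the coordination number is 4.
A d⁰ ion has no crystal-field stabilisation preference between square planar and tetrahedral, so four ligands adopt the sterically favoured tetrahedral geometry.

tetrahedral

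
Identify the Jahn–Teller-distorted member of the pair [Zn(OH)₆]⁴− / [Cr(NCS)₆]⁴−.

[Zn(OH)₆]⁴−: Each hydroxide is −1; balancing the −4 overall charge requires Zn(II). Zn sits in group 12, so the d-electron count is 12 − 2 = 10. The d¹⁰ configuration leaves the e_g set evenly filled (or empty) — no strong Jahn–Teller driving force.
[Cr(NCS)₆]⁴−: Ligand charges: each isothiocyanate is −1. With an overall charge of −4 the chromium centre must be in the +2 oxidation state. Chromium is a group-6 element; Cr(II) is therefore d⁴. Isothiocyanate is a weak-field ligand for a first-row metal, so the complex is high-spin. The t₂g³e_g¹ (high-spin) configuration has an unevenly filled e_g set; the Jahn–Teller theorem predicts a tetragonal distortion (typically axial elongation) to lift the degeneracy.

[Cr(NCS)₆]⁴−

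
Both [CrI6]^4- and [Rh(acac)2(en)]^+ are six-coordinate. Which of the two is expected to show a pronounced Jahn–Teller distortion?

[CrI6]^4-

[CrI6]^4-: Summing ligand charges against the −4 overall charge gives an oxidation state of +2 for chromium. Group 6 minus oxidation state 2 gives a d⁴ configuration. Iodide is a weak-field ligand for a first-row metal, so the complex is high-spin. The t₂g³e_g¹ (high-spin) configuration has an unevenly filled e_g set; the Jahn–Teller theorem predicts a tetragonal distortion (typically axial elongation) to lift the degeneracy.
[Rh(acac)2(en)]^+: Ligand charges: each acetylacetonate is −1; ethylenediamine is neutral. With an overall charge of +1 the rhodium centre must be in the +3 oxidation state. Group 9 minus oxidation state 3 gives a d⁶ configuration. A 4d ion has a large Δₒ and is invariably low-spin. The d⁶ configuration leaves the e_g set evenly filled (or empty) — no strong Jahn–Teller driving force.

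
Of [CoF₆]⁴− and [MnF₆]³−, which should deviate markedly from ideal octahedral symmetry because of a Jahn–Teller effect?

[CoF₆]⁴−: Summing ligand charges against the −4 overall charge gives an oxidation state of +2 for cobalt. Group 9 minus oxidation state 2 gives a d⁷ configuration. Fluoride is a weak-field ligand for a first-row metal, so the complex is high-spin. The d⁷ configuration leaves the e_g set evenly filled (or empty) — no strong Jahn–Teller driving force.
[MnF₆]³−: Each fluoride is −1; balancing the −3 overall charge requires Mn(III). Group 7 minus oxidation state 3 gives a d⁴ configuration. Fluoride is a weak-field ligand for a first-row metal, so the complex is high-spin. The t₂g³e_g¹ (high-spin) configuration has an unevenly filled e_g set; the Jahn–Teller theorem predicts a tetragonal distortion (typically axial elongation) to lift the degeneracy.

[MnF₆]³−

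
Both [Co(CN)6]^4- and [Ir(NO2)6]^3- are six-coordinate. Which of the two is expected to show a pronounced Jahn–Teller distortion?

[Co(CN)6]^4-

[Co(CN)6]^4-: Each cyanide is −1; balancing the −4 overall charge requires Co(II). Cobalt is a group-9 element; Co(II) is therefore d⁷. Cyanide is a strong-field ligand (high in the spectrochemical series) for a first-row metal, so the complex is low-spin. The t₂g⁶e_g¹ (low-spin) configuration has an unevenly filled e_g set; the Jahn–Teller theorem predicts a tetragonal distortion (typically axial elongation) to lift the degeneracy.
[Ir(NO2)6]^3-: Summing ligand charges against the −3 overall charge gives an oxidation state of +3 for iridium. Iridium is a group-9 element; Ir(III) is therefore d⁶. A 5d ion has a large Δₒ and is invariably low-spin. The d⁶ configuration leaves the e_g set evenly filled (or empty) — no strong Jahn–Teller driving force.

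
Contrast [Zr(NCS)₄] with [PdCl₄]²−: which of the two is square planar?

[PdCl₄]²−

For [Zr(NCS)₄]: Each isothiocyanate is −1; balancing the 0 overall charge requires Zr(IV). Zr sits in group 4, so the d-electron count is 4 − 4 = 0. A d⁰ ion has no crystal-field stabilisation preference between square planar and tetrahedral, so four ligands adopt the sterically favoured tetrahedral geometry. → tetrahedral.
For [PdCl₄]²−: Summing ligand charges against the −2 overall charge gives an oxidation state of +2 for palladium. Pd sits in group 10, so the d-electron count is 10 − 2 = 8. A 4d d⁸ ion has a large crystal-field splitting; square planar leaves the high-energy d_{x²−y²} orbital empty and maximises CFSE. → square planar.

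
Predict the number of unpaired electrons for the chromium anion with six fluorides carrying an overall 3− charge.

Summing ligand charges against the −3 overall charge gives an oxidation state of +3 for chromium.
Cr sits in group 6, so the d-electron count is 6 − 3 = 3.
In an octahedral field the d³ configuration is t₂g³e_g⁰ (only one arrangement possible), giving 3 unpaired electrons.

3 unpaired electrons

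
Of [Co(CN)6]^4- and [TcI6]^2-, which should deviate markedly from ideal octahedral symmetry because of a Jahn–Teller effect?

[Co(CN)6]^4-

[Co(CN)6]^4-: Summing ligand charges against the −4 overall charge gives an oxidation state of +2 for cobalt. Cobalt is a group-9 element; Co(II) is therefore d⁷. Cyanide is a strong-field ligand (high in the spectrochemical series) for a first-row metal, so the complex is low-spin. The t₂g⁶e_g¹ (low-spin) configuration has an unevenly filled e_g set; the Jahn–Teller theorem predicts a tetragonal distortion (typically axial elongation) to lift the degeneracy.
[TcI6]^2-: Ligand charges: each iodide is −1. With an overall charge of −2 the technetium centre must be in the +4 oxidation state. Tc sits in group 7, so the d-electron count is 7 − 4 = 3. The d³ configuration leaves the e_g set evenly filled (or empty) — no strong Jahn–Teller driving force.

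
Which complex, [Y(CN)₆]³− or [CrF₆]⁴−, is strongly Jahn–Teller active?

[Y(CN)₆]³−: Each cyanide is −1; balancing the −3 overall charge requires Y(III). Y sits in group 3, so the d-electron count is 3 − 3 = 0. The d⁰ configuration leaves the e_g set evenly filled (or empty) — no strong Jahn–Teller driving force.
[CrF₆]⁴−: Each fluoride is −1; balancing the −4 overall charge requires Cr(II). Group 6 minus oxidation state 2 gives a d⁴ configuration. Fluoride is a weak-field ligand for a first-row metal, so the complex is high-spin. The t₂g³e_g¹ (high-spin) configuration has an unevenly filled e_g set; the Jahn–Teller theorem predicts a tetragonal distortion (typically axial elongation) to lift the degeneracy.

[CrF₆]⁴−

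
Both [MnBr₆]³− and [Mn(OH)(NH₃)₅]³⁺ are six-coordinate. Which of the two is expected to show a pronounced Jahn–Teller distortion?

[MnBr₆]³−

[MnBr₆]³−: Each bromide is −1; balancing the −3 overall charge requires Mn(III). Group 7 minus oxidation state 3 gives a d⁴ configuration. Bromide is a weak-field ligand for a first-row metal, so the complex is high-spin. The t₂g³e_g¹ (high-spin) configuration has an unevenly filled e_g set; the Jahn–Teller theorem predicts a tetragonal distortion (typically axial elongation) to lift the degeneracy.
[Mn(OH)(NH₃)₅]³⁺: Ligand charges: each hydroxide is −1; ammonia is neutral. With an overall charge of +3 the manganese centre must be in the +4 oxidation state. Mn sits in group 7, so the d-electron count is 7 − 4 = 3. The d³ configuration leaves the e_g set evenly filled (or empty) — no strong Jahn–Teller driving force.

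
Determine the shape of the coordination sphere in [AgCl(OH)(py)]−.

trigonal planar

Summing ligand charges against the −1 overall charge gives an oxidation state of +1 for silver.
Group 11 minus oxidation state 1 gives a d¹⁰ configuration.
Coordination number: 3.
Three ligands around a d¹⁰ centre minimise repulsion in a trigonal-planar arrangement.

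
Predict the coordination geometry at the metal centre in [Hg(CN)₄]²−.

Each cyanide is −1; balancing the −2 overall charge requires Hg(II).
Group 12 minus oxidation state 2 gives a d¹⁰ configuration.
Coordination number: 4.
A d¹⁰ ion has no crystal-field stabilisation preference between square planar and tetrahedral, so four ligands adopt the sterically favoured tetrahedral geometry.

tetrahedral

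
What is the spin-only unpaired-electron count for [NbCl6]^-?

0 unpaired electrons

Ligand charges: each chloride is −1. With an overall charge of −1 the niobium centre must be in the +5 oxidation state.
Group 5 minus oxidation state 5 gives a d⁰ configuration.
In an octahedral field the d⁰ configuration is t₂g⁰e_g⁰, giving 0 unpaired electrons.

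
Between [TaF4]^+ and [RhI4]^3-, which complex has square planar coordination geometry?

For [TaF4]^+: Each fluoride is −1; balancing the +1 overall charge requires Ta(V). Group 5 minus oxidation state 5 gives a d⁰ configuration. A d⁰ ion has no crystal-field stabilisation preference between square planar and tetrahedral, so four ligands adopt the sterically favoured tetrahedral geometry. → tetrahedral.
For [RhI4]^3-: Ligand charges: each iodide is −1. With an overall charge of −3 the rhodium centre must be in the +1 oxidation state. Rh sits in group 9, so the d-electron count is 9 − 1 = 8. A 4d d⁸ ion has a large crystal-field splitting; square planar leaves the high-energy d_{x²−y²} orbital empty and maximises CFSE. → square planar.

[RhI4]^3-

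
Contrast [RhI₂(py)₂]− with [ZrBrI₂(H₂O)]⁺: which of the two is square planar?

For [RhI₂(py)₂]−: Summing ligand charges against the −1 overall charge gives an oxidation state of +1 for rhodium. Rh sits in group 9, so the d-electron count is 9 − 1 = 8. A 4d d⁸ ion has a large crystal-field splitting; square planar leaves the high-energy d_{x²−y²} orbital empty and maximises CFSE. → square planar.
For [ZrBrI₂(H₂O)]⁺: Each bromide is −1; each iodide is −1; water is neutral; balancing the +1 overall charge requires Zr(IV). Zirconium is a group-4 element; Zr(IV) is therefore d⁰. A d⁰ ion has no crystal-field stabilisation preference between square planar and tetrahedral, so four ligands adopt the sterically favoured tetrahedral geometry. → tetrahedral.

[RhI₂(py)₂]−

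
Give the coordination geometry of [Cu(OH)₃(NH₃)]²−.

tetrahedral

Summing ligand charges against the −2 overall charge gives an oxidation state of +1 for copper.
Group 11 minus oxidation state 1 gives a d¹⁰ configuration.
Coordination number: 4.
A d¹⁰ ion has no crystal-field stabilisation preference between square planar and tetrahedral, so four ligands adopt the sterically favoured tetrahedral geometry.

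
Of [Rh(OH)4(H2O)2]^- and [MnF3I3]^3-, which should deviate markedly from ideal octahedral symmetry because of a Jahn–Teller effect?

[Rh(OH)4(H2O)2]^-: Ligand charges: each hydroxide is −1; water is neutral. With an overall charge of −1 the rhodium centre must be in the +3 oxidation state. Group 9 minus oxidation state 3 gives a d⁶ configuration. A 4d ion has a large Δₒ and is invariably low-spin. The d⁶ configuration leaves the e_g set evenly filled (or empty) — no strong Jahn–Teller driving force.
[MnF3I3]^3-: Summing ligand charges against the −3 overall charge gives an oxidation state of +3 for manganese. Manganese is a group-7 element; Mn(III) is therefore d⁴. Fluoride and iodide are weak-field ligands for a first-row metal, so the complex is high-spin. The t₂g³e_g¹ (high-spin) configuration has an unevenly filled e_g set; the Jahn–Teller theorem predicts a tetragonal distortion (typically axial elongation) to lift the degeneracy.

[MnF3I3]^3-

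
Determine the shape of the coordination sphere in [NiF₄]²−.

Each fluoride is −1; balancing the −2 overall charge requires Ni(II).
Ni sits in group 10, so the d-electron count is 10 − 2 = 8.
Coordination number: 4.
Fluoride is a weak-field ligand.
With weak-field ligands the CFSE gain from square planar is small, so a 3d d⁸ ion takes the sterically preferred tetrahedral geometry.

tetrahedral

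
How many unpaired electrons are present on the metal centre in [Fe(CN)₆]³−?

Each cyanide is −1; balancing the −3 overall charge requires Fe(III).
Group 8 minus oxidation state 3 gives a d⁵ configuration.
The spin state decides the count: Cyanide is a strong-field ligand (high in the spectrochemical series) for a first-row metal, so the complex is low-spin.
An octahedral low-spin d⁵ ion is t₂g⁵e_g⁰, giving 1 unpaired electron.

1 unpaired electron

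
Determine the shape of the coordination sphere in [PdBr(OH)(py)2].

Each bromide is −1; each hydroxide is −1; pyridine is neutral; balancing the 0 overall charge requires Pd(II).
Palladium is a group-10 element; Pd(II) is therefore d⁸.
Coordination number: 4.
A 4d d⁸ ion has a large crystal-field splitting; square planar leaves the high-energy d_{x²−y²} orbital empty and maximises CFSE.

square planar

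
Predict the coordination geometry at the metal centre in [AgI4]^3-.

Each iodide is −1; balancing the −3 overall charge requires Ag(I).
Group 11 minus oxidation state 1 gives a d¹⁰ configuration.
Coordination number: 4.
A d¹⁰ ion has no crystal-field stabilisation preference between square planar and tetrahedral, so four ligands adopt the sterically favoured tetrahedral geometry.

tetrahedral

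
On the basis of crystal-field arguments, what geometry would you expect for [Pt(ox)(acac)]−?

square planar

Summing ligand charges against the −1 overall charge gives an oxidation state of +2 for platinum.
Platinum is a group-10 element; Pt(II) is therefore d⁸.
Counting donor atoms: 1×oxalate (bidentate) → 2 donors; 1×acetylacetonate (bidentate) → 2 donors. Coordination number = 4.
A 5d d⁸ ion has a large crystal-field splitting; square planar leaves the high-energy d_{x²−y²} orbital empty and maximises CFSE.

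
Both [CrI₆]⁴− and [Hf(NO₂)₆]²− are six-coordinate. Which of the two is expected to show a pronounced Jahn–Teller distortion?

[CrI₆]⁴−

[CrI₆]⁴−: Ligand charges: each iodide is −1. With an overall charge of −4 the chromium centre must be in the +2 oxidation state. Group 6 minus oxidation state 2 gives a d⁴ configuration. Iodide is a weak-field ligand for a first-row metal, so the complex is high-spin. The t₂g³e_g¹ (high-spin) configuration has an unevenly filled e_g set; the Jahn–Teller theorem predicts a tetragonal distortion (typically axial elongation) to lift the degeneracy.
[Hf(NO₂)₆]²−: Each nitro (N-bound nitrite) is −1; balancing the −2 overall charge requires Hf(IV). Hafnium is a group-4 element; Hf(IV) is therefore d⁰. The d⁰ configuration leaves the e_g set evenly filled (or empty) — no strong Jahn–Teller driving force.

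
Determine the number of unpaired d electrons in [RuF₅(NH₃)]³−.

Each fluoride is −1; ammonia is neutral; balancing the −3 overall charge requires Ru(II).
Group 8 minus oxidation state 2 gives a d⁶ configuration.
The spin state decides the count: a 4d ion has a large Δₒ and is invariably low-spin.
An octahedral low-spin d⁶ ion is t₂g⁶e_g⁰, giving 0 unpaired electrons.

0 unpaired electrons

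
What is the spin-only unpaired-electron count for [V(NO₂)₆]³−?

Summing ligand charges against the −3 overall charge gives an oxidation state of +3 for vanadium.
V sits in group 5, so the d-electron count is 5 − 3 = 2.
In an octahedral field the d² configuration is t₂g²e_g⁰ (only one arrangement possible), giving 2 unpaired electrons.

2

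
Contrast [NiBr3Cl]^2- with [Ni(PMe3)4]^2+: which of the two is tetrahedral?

For [NiBr3Cl]^2-: Summing ligand charges against the −2 overall charge gives an oxidation state of +2 for nickel. Group 10 minus oxidation state 2 gives a d⁸ configuration. Bromide and chloride are weak-field ligands. With weak-field ligands the CFSE gain from square planar is small, so a 3d d⁸ ion takes the sterically preferred tetrahedral geometry. → tetrahedral.
For [Ni(PMe3)4]^2+: Ligand charges: trimethylphosphine is neutral. With an overall charge of +2 the nickel centre must be in the +2 oxidation state. Group 10 minus oxidation state 2 gives a d⁸ configuration. Trimethylphosphine is a strong-field ligand (high in the spectrochemical series). A 3d d⁸ ion with strong-field ligands gains enough CFSE to favour square planar over tetrahedral. → square planar.

[NiBr3Cl]^2-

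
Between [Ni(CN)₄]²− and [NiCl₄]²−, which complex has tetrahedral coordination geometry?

For [Ni(CN)₄]²−: Summing ligand charges against the −2 overall charge gives an oxidation state of +2 for nickel. Group 10 minus oxidation state 2 gives a d⁸ configuration. Cyanide is a strong-field ligand (high in the spectrochemical series). A 3d d⁸ ion with strong-field ligands gains enough CFSE to favour square planar over tetrahedral. → square planar.
For [NiCl₄]²−: Ligand charges: each chloride is −1. With an overall charge of −2 the nickel centre must be in the +2 oxidation state. Group 10 minus oxidation state 2 gives a d⁸ configuration. Chloride is a weak-field ligand. With weak-field ligands the CFSE gain from square planar is small, so a 3d d⁸ ion takes the sterically preferred tetrahedral geometry. → tetrahedral.

[NiCl₄]²−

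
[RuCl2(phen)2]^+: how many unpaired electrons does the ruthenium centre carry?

1

Ligand charges: each chloride is −1; 1,10-phenanthroline is neutral. With an overall charge of +1 the ruthenium centre must be in the +3 oxidation state.
Ru sits in group 8, so the d-electron count is 8 − 3 = 5.
Counting donor atoms: 2×chloride (monodentate) → 2 donors; 2×1,10-phenanthroline (bidentate) → 4 donors. Coordination number = 6.
The spin state decides the count: a 4d ion has a large Δₒ and is invariably low-spin.
An octahedral low-spin d⁵ ion is t₂g⁵e_g⁰, giving 1 unpaired electron.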